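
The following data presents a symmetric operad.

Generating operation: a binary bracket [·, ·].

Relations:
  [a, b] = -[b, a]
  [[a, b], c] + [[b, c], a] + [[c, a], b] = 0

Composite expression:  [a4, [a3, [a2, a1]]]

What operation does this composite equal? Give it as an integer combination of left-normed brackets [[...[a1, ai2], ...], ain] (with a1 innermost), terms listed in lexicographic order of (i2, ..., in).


Antisymmetry and Jacobi reduce to a1-anchored left-normed brackets.
Composite bracket: [a4, [a3, [a2, a1]]]
Full expansion: 8 signed words from ab - ba (2^3 = 8).
Words beginning with a1 determine it all:
  word a1a2a3a4 has sign -1, contributing -[[[a1, a2], a3], a4]

-[[[a1, a2], a3], a4]


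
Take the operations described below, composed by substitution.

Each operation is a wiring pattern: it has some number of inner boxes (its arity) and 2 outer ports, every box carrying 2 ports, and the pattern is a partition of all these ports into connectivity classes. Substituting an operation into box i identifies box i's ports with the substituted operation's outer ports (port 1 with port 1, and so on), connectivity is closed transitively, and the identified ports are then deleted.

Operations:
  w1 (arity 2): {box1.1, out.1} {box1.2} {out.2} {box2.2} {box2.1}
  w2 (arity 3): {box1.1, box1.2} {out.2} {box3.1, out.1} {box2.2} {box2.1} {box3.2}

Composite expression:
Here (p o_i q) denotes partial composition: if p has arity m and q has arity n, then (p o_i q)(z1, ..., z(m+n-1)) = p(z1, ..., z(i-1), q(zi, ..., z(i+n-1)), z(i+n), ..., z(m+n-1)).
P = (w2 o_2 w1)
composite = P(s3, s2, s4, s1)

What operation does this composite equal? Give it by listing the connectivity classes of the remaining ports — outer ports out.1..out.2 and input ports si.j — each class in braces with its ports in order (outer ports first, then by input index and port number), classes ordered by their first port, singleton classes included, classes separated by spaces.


Treat the ports identified at w2 as solder joints: merge, then drop.
after w1, the pattern on (s2, s4) reads {out.1, s2.1} {out.2} {s2.2} {s4.1} {s4.2} (out.j = its outer ports)
after w2, the pattern on (s3, s2, s4, s1) reads {out.1, s1.1} {out.2} {s1.2} {s2.1} {s2.2} {s3.1, s3.2} {s4.1} {s4.2} (out.j = its outer ports)

{out.1, s1.1} {out.2} {s1.2} {s2.1} {s2.2} {s3.1, s3.2} {s4.1} {s4.2}


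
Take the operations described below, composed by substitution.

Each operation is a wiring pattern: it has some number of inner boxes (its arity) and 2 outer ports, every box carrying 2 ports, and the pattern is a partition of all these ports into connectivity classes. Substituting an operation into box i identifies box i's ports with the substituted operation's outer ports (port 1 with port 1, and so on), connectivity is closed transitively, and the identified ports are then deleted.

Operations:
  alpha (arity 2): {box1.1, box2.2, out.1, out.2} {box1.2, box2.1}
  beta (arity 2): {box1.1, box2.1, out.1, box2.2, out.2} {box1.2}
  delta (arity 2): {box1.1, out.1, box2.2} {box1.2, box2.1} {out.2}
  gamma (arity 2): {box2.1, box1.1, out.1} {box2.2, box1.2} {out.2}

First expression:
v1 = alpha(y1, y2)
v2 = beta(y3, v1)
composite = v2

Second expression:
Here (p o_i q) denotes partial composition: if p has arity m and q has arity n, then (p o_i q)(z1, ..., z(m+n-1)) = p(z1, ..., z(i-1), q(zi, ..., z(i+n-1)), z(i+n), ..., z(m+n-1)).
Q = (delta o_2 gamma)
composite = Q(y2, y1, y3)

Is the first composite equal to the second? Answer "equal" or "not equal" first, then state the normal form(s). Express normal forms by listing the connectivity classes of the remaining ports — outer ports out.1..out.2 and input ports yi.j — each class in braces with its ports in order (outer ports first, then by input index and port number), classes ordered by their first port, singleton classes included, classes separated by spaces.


not equal; the first gives {out.1, out.2, y1.1, y2.2, y3.1} {y1.2, y2.1} {y3.2} and the second {out.1, y2.1} {out.2} {y1.1, y2.2, y3.1} {y1.2, y3.2}

Reducing the first expression gives {out.1, out.2, y1.1, y2.2, y3.1} {y1.2, y2.1} {y3.2}
Reducing the second expression gives {out.1, y2.1} {out.2} {y1.1, y2.2, y3.1} {y1.2, y3.2}
They disagree, so not equal.


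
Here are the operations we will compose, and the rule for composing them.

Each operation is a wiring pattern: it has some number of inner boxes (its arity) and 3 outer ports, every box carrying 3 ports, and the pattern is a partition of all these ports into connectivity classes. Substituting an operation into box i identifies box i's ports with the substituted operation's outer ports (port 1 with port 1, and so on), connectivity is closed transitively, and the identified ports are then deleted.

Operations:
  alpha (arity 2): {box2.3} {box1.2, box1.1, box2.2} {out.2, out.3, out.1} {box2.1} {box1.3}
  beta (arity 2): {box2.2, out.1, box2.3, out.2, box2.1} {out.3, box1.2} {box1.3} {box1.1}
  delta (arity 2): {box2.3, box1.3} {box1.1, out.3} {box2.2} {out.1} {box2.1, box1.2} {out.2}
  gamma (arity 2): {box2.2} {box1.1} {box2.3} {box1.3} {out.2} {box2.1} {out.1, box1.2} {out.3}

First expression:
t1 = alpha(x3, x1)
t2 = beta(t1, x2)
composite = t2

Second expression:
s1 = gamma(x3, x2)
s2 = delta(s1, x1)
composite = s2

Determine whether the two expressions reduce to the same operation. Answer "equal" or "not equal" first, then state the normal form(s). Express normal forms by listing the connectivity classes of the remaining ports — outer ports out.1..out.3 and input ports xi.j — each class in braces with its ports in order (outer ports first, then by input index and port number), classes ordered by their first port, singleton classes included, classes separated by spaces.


not equal — first {out.1, out.2, x2.1, x2.2, x2.3} {out.3} {x1.1} {x1.2, x3.1, x3.2} {x1.3} {x3.3}, second {out.1} {out.2} {out.3, x3.2} {x1.1} {x1.2} {x1.3} {x2.1} {x2.2} {x2.3} {x3.1} {x3.3}


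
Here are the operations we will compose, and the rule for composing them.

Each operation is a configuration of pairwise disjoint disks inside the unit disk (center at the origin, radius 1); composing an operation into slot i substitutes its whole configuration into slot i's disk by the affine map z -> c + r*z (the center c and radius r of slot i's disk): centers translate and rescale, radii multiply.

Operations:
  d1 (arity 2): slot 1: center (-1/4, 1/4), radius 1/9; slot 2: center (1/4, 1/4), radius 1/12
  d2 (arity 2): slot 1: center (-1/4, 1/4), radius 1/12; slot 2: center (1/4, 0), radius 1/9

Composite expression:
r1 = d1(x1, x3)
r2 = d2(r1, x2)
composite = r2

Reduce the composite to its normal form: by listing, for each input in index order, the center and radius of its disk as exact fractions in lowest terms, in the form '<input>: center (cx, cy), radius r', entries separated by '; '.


x1: center (-13/48, 13/48), radius 1/108; x2: center (1/4, 0), radius 1/9; x3: center (-11/48, 13/48), radius 1/144

Each x-disk chains the slot maps above it in d2; radii multiply.
for x1, the 2-step affine chain lands on center (-13/48, 13/48), radius 1/108
for x3, the 2-step affine chain lands on center (-11/48, 13/48), radius 1/144
for x2, the 1-step affine chain lands on center (1/4, 0), radius 1/9


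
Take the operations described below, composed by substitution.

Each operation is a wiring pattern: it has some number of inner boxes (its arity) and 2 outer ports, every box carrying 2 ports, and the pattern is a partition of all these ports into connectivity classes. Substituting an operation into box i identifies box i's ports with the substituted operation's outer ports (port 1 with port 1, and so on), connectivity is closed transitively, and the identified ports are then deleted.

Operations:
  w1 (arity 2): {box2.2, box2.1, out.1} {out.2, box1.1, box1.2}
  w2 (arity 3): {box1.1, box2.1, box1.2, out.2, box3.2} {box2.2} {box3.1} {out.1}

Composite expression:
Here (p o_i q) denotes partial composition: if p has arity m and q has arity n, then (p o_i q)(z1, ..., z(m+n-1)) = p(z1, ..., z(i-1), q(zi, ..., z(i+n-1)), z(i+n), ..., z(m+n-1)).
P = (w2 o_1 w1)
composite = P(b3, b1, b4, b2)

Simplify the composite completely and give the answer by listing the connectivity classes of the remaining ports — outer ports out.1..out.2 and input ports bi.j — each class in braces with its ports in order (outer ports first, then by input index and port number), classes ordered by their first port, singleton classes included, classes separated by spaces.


Two ports join when wires chain via w2-identified ports.
stage w1: inputs (b3, b1), connectivity {out.1, b1.1, b1.2} {out.2, b3.1, b3.2}, out.j its boundary
stage w2: inputs (b3, b1, b4, b2), connectivity {out.1} {out.2, b1.1, b1.2, b2.2, b3.1, b3.2, b4.1} {b2.1} {b4.2}, out.j its boundary

{out.1} {out.2, b1.1, b1.2, b2.2, b3.1, b3.2, b4.1} {b2.1} {b4.2}


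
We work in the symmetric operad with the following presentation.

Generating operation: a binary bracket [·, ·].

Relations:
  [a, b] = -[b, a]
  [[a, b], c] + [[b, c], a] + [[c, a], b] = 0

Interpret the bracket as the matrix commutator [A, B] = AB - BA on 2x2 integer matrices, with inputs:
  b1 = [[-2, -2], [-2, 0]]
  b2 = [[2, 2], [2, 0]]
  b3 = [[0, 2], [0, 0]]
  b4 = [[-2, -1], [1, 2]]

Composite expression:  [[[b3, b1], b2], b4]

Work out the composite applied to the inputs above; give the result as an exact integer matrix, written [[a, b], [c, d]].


[b3, b1] = [[-4, 4], [0, 4]]
[[b3, b1], b2] = [[8, -24], [16, -8]]
[[[b3, b1], b2], b4] = [[-8, -112], [-80, 8]]

[[-8, -112], [-80, 8]]


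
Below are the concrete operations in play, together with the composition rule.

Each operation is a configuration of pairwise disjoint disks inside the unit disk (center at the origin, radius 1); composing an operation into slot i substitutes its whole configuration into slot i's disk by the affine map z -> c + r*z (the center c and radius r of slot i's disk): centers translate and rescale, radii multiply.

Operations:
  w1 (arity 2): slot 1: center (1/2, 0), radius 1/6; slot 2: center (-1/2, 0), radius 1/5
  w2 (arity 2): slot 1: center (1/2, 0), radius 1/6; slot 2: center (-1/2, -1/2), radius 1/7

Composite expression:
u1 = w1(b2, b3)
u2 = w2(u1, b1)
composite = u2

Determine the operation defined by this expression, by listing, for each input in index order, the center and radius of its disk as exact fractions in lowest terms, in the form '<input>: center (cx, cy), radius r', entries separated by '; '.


b1: center (-1/2, -1/2), radius 1/7; b2: center (7/12, 0), radius 1/36; b3: center (5/12, 0), radius 1/30

Nesting under w2 composes maps z -> c + r*z down each b-path.
input b2: applying the 2 nested substitutions gives center (7/12, 0), radius 1/36
input b3: applying the 2 nested substitutions gives center (5/12, 0), radius 1/30
input b1: applying the 1 nested substitution gives center (-1/2, -1/2), radius 1/7


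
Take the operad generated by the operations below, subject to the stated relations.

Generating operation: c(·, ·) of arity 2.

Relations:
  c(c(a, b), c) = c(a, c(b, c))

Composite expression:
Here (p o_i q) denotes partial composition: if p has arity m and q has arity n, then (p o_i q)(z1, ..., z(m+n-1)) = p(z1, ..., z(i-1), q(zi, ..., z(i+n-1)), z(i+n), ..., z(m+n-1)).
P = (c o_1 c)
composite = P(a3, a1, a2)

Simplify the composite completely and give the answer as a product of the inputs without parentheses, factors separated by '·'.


a3 · a1 · a2

Associativity of c dissolves the nesting; only the a-input order survives.
c(a3, a1) reduces to a3 · a1
c(c(a3, a1), a2) reduces to a3 · a1 · a2


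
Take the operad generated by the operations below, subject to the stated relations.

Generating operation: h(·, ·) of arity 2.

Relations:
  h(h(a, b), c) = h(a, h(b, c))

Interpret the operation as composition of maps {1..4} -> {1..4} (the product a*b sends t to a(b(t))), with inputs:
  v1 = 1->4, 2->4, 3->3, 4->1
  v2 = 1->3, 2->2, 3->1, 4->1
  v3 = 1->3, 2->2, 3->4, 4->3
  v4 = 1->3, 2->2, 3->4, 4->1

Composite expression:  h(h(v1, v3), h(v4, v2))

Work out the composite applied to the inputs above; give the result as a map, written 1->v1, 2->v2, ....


h(v1, v3) = 1->3, 2->4, 3->1, 4->3
h(v4, v2) = 1->4, 2->2, 3->3, 4->3
h(h(v1, v3), h(v4, v2)) = 1->3, 2->4, 3->1, 4->1

1->3, 2->4, 3->1, 4->1


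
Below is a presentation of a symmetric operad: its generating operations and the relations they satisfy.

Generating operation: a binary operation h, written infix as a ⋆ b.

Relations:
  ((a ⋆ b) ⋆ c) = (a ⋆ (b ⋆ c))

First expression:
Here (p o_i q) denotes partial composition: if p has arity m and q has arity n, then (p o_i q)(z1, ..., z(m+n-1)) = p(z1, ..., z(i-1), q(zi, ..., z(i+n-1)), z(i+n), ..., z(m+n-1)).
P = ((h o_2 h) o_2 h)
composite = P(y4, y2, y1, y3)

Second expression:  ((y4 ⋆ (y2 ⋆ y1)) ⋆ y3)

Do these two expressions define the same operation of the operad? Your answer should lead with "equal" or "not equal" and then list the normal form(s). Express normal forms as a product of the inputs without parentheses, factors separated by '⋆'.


In normal form, the first expression is y4 ⋆ y2 ⋆ y1 ⋆ y3
In normal form, the second expression is y4 ⋆ y2 ⋆ y1 ⋆ y3
Same normal form: equal.

equal; the common form is y4 ⋆ y2 ⋆ y1 ⋆ y3


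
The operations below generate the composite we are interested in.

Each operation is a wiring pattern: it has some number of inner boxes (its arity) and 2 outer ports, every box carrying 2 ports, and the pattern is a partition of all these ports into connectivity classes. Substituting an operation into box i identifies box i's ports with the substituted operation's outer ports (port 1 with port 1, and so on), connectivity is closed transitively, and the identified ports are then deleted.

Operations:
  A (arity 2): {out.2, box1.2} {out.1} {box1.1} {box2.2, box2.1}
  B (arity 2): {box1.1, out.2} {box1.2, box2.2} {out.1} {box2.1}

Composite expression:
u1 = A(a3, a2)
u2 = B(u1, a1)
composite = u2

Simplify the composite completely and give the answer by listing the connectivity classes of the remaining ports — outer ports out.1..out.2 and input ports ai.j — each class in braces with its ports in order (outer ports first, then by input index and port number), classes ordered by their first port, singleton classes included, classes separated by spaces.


{out.1} {out.2} {a1.1} {a1.2, a3.2} {a2.1, a2.2} {a3.1}


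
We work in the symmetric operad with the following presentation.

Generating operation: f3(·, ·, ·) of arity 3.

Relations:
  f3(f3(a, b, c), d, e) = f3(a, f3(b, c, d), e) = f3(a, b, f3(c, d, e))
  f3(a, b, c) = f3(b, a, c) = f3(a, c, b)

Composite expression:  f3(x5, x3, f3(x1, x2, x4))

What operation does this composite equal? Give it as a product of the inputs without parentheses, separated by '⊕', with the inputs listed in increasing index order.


Any arrangement under f3 is one operation, so sort the x-inputs.
f3(x1, x2, x4) flattens to x1 ⊕ x2 ⊕ x4
f3(x5, x3, f3(x1, x2, x4)) flattens to x5 ⊕ x3 ⊕ x1 ⊕ x2 ⊕ x4
the factors in increasing index order: x1 ⊕ x2 ⊕ x3 ⊕ x4 ⊕ x5

x1 ⊕ x2 ⊕ x3 ⊕ x4 ⊕ x5


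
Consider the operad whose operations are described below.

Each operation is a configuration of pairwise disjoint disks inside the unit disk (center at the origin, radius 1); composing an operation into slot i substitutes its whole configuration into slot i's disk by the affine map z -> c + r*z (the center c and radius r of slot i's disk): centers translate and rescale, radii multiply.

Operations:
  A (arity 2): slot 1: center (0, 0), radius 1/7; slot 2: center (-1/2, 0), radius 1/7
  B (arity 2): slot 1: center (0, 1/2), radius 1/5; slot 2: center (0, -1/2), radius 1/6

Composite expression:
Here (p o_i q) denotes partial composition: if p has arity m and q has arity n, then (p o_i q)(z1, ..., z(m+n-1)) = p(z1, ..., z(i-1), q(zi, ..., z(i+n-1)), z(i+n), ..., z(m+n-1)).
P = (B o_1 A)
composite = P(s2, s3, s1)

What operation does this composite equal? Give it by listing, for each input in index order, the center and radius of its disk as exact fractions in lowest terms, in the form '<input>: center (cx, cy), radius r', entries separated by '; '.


s1: center (0, -1/2), radius 1/6; s2: center (0, 1/2), radius 1/35; s3: center (-1/10, 1/2), radius 1/35

Each s-disk chains the slot maps above it in B; radii multiply.
s2: after 2 affine steps, its disk has center (0, 1/2), radius 1/35
s3: after 2 affine steps, its disk has center (-1/10, 1/2), radius 1/35
s1: after 1 affine step, its disk has center (0, -1/2), radius 1/6


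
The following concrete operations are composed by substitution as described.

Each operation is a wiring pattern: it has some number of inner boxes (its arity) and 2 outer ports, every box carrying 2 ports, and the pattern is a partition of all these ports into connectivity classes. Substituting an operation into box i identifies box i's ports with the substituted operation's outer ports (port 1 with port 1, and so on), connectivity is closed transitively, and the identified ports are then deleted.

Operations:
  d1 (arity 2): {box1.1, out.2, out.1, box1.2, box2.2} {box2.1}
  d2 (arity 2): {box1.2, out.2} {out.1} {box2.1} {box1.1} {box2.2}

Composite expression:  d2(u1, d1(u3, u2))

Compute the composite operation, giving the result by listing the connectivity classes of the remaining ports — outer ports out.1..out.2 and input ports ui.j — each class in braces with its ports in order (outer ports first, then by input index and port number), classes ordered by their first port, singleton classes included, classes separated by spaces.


{out.1} {out.2, u1.2} {u1.1} {u2.1} {u2.2, u3.1, u3.2}

Treat the ports identified at d2 as solder joints: merge, then drop.
after d1, the pattern on (u3, u2) reads {out.1, out.2, u2.2, u3.1, u3.2} {u2.1} (out.j = its outer ports)
after d2, the pattern on (u1, u3, u2) reads {out.1} {out.2, u1.2} {u1.1} {u2.1} {u2.2, u3.1, u3.2} (out.j = its outer ports)


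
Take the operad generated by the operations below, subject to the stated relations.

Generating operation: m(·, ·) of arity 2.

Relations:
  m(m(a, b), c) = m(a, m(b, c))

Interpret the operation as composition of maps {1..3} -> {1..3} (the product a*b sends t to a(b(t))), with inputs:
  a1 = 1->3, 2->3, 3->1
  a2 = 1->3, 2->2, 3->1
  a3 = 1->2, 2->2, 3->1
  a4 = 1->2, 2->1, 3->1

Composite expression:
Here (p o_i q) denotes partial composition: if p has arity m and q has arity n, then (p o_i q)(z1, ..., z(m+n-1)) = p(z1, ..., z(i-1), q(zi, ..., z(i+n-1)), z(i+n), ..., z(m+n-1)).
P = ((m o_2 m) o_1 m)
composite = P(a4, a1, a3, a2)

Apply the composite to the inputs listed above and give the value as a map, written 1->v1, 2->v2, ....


1->1, 2->1, 3->1

m(a4, a1) = 1->1, 2->1, 3->2
m(a3, a2) = 1->1, 2->2, 3->2
m(m(a4, a1), m(a3, a2)) = 1->1, 2->1, 3->1


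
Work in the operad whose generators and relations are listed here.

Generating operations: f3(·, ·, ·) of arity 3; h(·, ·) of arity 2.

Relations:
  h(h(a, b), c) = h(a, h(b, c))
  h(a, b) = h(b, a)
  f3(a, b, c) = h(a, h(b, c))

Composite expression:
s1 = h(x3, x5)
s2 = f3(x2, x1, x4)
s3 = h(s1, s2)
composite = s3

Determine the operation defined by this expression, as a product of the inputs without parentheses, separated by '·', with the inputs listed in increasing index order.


x1 · x2 · x3 · x4 · x5

Shape and order are irrelevant to h; the x-input set decides.
h(x3, x5) linearizes to x3 · x5
f3(x2, x1, x4) linearizes to x2 · x1 · x4
h(h(x3, x5), f3(x2, x1, x4)) linearizes to x3 · x5 · x2 · x1 · x4
putting the inputs in ascending order: x1 · x2 · x3 · x4 · x5


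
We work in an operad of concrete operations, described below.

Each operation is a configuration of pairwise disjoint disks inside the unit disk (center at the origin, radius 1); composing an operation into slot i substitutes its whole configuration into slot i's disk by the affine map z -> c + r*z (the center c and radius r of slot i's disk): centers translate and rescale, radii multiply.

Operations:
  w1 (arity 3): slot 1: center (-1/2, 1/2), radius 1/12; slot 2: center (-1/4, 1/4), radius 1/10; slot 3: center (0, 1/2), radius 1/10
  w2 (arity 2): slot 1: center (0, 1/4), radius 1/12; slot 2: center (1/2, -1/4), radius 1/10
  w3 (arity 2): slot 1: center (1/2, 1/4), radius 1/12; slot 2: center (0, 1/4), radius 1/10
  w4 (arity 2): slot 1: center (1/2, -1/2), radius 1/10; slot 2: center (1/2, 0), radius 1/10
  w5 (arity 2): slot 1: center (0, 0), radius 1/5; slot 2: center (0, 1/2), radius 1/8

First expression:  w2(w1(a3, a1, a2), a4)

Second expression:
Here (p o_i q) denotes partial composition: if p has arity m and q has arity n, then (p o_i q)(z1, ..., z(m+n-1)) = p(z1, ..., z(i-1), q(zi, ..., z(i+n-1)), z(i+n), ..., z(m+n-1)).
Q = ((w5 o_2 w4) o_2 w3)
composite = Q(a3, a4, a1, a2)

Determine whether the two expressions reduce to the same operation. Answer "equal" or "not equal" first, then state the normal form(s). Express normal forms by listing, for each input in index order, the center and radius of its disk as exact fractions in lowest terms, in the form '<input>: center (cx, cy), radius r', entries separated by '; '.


In normal form, the first expression is a1: center (-1/48, 13/48), radius 1/120; a2: center (0, 7/24), radius 1/120; a3: center (-1/24, 7/24), radius 1/144; a4: center (1/2, -1/4), radius 1/10
In normal form, the second expression is a1: center (1/16, 141/320), radius 1/800; a2: center (1/16, 1/2), radius 1/80; a3: center (0, 0), radius 1/5; a4: center (11/160, 141/320), radius 1/960
They disagree, so not equal.

not equal — first a1: center (-1/48, 13/48), radius 1/120; a2: center (0, 7/24), radius 1/120; a3: center (-1/24, 7/24), radius 1/144; a4: center (1/2, -1/4), radius 1/10, second a1: center (1/16, 141/320), radius 1/800; a2: center (1/16, 1/2), radius 1/80; a3: center (0, 0), radius 1/5; a4: center (11/160, 141/320), radius 1/960


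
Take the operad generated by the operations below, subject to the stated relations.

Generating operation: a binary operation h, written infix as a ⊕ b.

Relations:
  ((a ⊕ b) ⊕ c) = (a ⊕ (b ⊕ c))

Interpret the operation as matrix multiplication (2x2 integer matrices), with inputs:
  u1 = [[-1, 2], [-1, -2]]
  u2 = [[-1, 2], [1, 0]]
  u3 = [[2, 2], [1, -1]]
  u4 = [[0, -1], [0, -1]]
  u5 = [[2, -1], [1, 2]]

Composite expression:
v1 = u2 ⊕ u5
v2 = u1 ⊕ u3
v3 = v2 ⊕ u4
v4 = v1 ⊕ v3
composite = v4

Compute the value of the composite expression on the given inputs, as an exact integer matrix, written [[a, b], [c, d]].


(u2 ⊕ u5) = [[0, 5], [2, -1]]
(u1 ⊕ u3) = [[0, -4], [-4, 0]]
((u1 ⊕ u3) ⊕ u4) = [[0, 4], [0, 4]]
((u2 ⊕ u5) ⊕ ((u1 ⊕ u3) ⊕ u4)) = [[0, 20], [0, 4]]

[[0, 20], [0, 4]]


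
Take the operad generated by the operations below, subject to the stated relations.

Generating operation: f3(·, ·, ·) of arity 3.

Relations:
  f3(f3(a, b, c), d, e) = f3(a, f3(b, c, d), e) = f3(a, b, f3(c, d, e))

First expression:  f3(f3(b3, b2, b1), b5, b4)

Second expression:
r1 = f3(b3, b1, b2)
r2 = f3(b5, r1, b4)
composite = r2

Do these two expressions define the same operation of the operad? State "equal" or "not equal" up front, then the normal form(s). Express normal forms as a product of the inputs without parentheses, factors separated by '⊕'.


not equal — first b3 ⊕ b2 ⊕ b1 ⊕ b5 ⊕ b4, second b5 ⊕ b3 ⊕ b1 ⊕ b2 ⊕ b4

The first expression reduces to b3 ⊕ b2 ⊕ b1 ⊕ b5 ⊕ b4
The second expression reduces to b5 ⊕ b3 ⊕ b1 ⊕ b2 ⊕ b4
The normal forms differ: not equal.


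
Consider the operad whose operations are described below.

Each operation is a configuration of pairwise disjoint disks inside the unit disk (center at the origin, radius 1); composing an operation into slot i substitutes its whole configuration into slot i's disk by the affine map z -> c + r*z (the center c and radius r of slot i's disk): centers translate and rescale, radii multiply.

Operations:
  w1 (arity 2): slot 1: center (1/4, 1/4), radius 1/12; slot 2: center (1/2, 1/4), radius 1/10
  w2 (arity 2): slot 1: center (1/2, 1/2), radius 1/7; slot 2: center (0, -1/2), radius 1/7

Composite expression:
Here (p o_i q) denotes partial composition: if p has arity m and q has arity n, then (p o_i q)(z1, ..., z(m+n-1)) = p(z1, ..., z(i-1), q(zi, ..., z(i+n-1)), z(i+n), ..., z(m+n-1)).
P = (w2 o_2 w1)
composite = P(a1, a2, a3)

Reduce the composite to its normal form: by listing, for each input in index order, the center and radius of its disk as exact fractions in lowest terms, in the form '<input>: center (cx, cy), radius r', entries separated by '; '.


Nesting under w2 composes maps z -> c + r*z down each a-path.
for a1, the 1-step affine chain lands on center (1/2, 1/2), radius 1/7
for a2, the 2-step affine chain lands on center (1/28, -13/28), radius 1/84
for a3, the 2-step affine chain lands on center (1/14, -13/28), radius 1/70

a1: center (1/2, 1/2), radius 1/7; a2: center (1/28, -13/28), radius 1/84; a3: center (1/14, -13/28), radius 1/70


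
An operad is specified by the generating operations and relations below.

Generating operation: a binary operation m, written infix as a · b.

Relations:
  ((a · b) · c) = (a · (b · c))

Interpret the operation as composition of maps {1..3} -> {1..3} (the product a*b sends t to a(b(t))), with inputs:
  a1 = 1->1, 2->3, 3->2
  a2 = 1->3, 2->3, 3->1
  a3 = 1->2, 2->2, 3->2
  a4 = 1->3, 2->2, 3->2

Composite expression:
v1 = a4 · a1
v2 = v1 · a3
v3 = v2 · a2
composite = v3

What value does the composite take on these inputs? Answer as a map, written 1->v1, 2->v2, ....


(a4 · a1) = 1->3, 2->2, 3->2
((a4 · a1) · a3) = 1->2, 2->2, 3->2
(((a4 · a1) · a3) · a2) = 1->2, 2->2, 3->2

1->2, 2->2, 3->2


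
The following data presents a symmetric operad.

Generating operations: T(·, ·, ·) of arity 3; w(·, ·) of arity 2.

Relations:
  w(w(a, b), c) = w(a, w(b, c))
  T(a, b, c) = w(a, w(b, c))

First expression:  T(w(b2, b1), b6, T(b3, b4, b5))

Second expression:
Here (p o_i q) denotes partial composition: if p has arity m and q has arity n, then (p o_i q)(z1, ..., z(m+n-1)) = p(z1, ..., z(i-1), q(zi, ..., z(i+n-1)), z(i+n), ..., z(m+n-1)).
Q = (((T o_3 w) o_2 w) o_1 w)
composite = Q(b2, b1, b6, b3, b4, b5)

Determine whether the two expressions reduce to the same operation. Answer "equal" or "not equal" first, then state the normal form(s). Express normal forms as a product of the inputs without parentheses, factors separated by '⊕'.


equal; both compose to b2 ⊕ b1 ⊕ b6 ⊕ b3 ⊕ b4 ⊕ b5

Reducing the first expression gives b2 ⊕ b1 ⊕ b6 ⊕ b3 ⊕ b4 ⊕ b5
Reducing the second expression gives b2 ⊕ b1 ⊕ b6 ⊕ b3 ⊕ b4 ⊕ b5
The normal forms match — equal.


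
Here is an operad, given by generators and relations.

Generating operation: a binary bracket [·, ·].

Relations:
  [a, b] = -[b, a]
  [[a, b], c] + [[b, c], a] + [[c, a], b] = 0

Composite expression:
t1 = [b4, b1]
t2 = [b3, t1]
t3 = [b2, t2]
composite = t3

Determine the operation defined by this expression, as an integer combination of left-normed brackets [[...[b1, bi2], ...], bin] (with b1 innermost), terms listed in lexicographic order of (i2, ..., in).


Expand each bracket as ab - ba; the b1-initial words give the coefficients.
Composite bracket: [b2, [b3, [b4, b1]]]
Under [a, b] = ab - ba we get 8 signed associative words (2^3 = 8).
Collect the words opening with b1:
  b1b4b3b2 appears with sign -1, giving the term -[[[b1, b4], b3], b2]

-[[[b1, b4], b3], b2]


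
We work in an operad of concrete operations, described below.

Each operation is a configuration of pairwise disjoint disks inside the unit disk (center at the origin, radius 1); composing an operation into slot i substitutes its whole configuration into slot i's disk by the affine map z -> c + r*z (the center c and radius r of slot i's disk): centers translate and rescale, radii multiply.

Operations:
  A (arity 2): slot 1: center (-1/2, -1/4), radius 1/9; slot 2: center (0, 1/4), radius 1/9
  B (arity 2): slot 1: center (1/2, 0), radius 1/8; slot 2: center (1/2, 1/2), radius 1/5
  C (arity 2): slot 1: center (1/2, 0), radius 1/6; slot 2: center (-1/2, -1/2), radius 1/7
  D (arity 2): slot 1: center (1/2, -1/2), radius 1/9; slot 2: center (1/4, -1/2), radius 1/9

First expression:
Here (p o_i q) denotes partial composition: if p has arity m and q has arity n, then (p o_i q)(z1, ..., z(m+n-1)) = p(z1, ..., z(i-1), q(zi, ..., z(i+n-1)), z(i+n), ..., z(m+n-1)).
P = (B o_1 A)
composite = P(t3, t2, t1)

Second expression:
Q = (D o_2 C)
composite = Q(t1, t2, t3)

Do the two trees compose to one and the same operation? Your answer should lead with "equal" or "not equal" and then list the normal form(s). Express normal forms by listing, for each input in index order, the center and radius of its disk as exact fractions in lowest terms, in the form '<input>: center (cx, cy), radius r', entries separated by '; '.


not equal: they reduce to t1: center (1/2, 1/2), radius 1/5; t2: center (1/2, 1/32), radius 1/72; t3: center (7/16, -1/32), radius 1/72 and t1: center (1/2, -1/2), radius 1/9; t2: center (11/36, -1/2), radius 1/54; t3: center (7/36, -5/9), radius 1/63

Normal form of the first expression: t1: center (1/2, 1/2), radius 1/5; t2: center (1/2, 1/32), radius 1/72; t3: center (7/16, -1/32), radius 1/72
Normal form of the second expression: t1: center (1/2, -1/2), radius 1/9; t2: center (11/36, -1/2), radius 1/54; t3: center (7/36, -5/9), radius 1/63
They disagree, so not equal.


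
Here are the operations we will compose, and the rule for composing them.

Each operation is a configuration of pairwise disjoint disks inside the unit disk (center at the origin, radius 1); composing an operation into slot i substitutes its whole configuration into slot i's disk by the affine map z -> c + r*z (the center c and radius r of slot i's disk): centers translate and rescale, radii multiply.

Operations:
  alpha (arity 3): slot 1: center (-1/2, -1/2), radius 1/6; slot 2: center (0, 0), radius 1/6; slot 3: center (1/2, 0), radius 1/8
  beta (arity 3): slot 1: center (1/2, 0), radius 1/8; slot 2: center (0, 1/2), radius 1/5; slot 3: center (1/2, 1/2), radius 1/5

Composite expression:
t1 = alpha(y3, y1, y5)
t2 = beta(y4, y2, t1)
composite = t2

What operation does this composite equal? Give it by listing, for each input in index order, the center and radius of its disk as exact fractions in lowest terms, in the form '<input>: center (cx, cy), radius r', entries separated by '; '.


y1: center (1/2, 1/2), radius 1/30; y2: center (0, 1/2), radius 1/5; y3: center (2/5, 2/5), radius 1/30; y4: center (1/2, 0), radius 1/8; y5: center (3/5, 1/2), radius 1/40

Only the slot chain above each y matters under beta; compose those maps.
input y4: applying the 1 nested substitution gives center (1/2, 0), radius 1/8
input y2: applying the 1 nested substitution gives center (0, 1/2), radius 1/5
input y3: applying the 2 nested substitutions gives center (2/5, 2/5), radius 1/30
input y1: applying the 2 nested substitutions gives center (1/2, 1/2), radius 1/30
input y5: applying the 2 nested substitutions gives center (3/5, 1/2), radius 1/40


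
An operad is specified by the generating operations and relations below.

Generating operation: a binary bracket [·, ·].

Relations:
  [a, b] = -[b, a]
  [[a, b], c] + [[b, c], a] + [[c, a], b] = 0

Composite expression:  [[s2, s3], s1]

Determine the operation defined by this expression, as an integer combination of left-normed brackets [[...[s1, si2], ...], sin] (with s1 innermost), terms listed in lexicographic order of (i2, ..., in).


-[[s1, s2], s3] + [[s1, s3], s2]

Expand each bracket as ab - ba; the s1-initial words give the coefficients.
Composite bracket: [[s2, s3], s1]
Full expansion: 4 signed words from ab - ba (2^2 = 4).
Coefficients come from the s1-initial words:
  sign of s1s2s3 is -1, so it contributes -[[s1, s2], s3]
  sign of s1s3s2 is +1, so it contributes +[[s1, s3], s2]


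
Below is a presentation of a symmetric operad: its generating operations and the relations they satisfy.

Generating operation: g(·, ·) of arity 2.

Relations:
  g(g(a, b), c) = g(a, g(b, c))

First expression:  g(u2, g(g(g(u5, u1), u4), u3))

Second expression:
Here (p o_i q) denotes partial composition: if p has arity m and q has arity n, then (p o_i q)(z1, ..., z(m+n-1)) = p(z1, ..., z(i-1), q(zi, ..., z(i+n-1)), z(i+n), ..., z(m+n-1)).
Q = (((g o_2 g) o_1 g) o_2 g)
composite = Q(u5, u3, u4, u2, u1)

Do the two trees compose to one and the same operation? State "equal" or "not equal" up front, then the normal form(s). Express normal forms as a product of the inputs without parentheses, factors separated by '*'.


not equal: they reduce to u2 * u5 * u1 * u4 * u3 and u5 * u3 * u4 * u2 * u1

Normal form of the first expression: u2 * u5 * u1 * u4 * u3
Normal form of the second expression: u5 * u3 * u4 * u2 * u1
No match — not equal.


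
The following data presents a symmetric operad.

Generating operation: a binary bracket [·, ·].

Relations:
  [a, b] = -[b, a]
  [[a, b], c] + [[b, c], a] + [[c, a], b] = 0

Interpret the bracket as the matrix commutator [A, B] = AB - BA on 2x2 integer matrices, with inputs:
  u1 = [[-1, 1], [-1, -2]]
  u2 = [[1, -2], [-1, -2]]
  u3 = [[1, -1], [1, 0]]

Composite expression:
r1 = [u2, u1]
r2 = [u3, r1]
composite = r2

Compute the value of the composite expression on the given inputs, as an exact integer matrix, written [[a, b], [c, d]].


[u2, u1] = [[3, 5], [2, -3]]
[u3, [u2, u1]] = [[-7, 11], [4, 7]]

[[-7, 11], [4, 7]]


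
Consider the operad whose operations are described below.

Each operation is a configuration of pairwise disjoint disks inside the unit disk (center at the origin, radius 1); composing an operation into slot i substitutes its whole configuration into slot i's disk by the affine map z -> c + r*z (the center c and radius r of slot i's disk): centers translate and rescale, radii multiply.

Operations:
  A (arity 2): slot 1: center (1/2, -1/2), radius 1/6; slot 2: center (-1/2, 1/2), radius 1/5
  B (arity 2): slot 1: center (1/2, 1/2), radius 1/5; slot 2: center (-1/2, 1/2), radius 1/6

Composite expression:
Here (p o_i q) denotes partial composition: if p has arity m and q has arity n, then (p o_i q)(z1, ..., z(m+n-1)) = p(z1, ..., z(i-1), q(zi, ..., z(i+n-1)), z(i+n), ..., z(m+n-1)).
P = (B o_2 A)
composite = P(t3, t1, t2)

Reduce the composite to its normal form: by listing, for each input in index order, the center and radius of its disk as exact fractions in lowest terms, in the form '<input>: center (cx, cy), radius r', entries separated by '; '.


Each t-disk chains the slot maps above it in B; radii multiply.
tracing t3 down its 1-map path: center (1/2, 1/2), radius 1/5
tracing t1 down its 2-map path: center (-5/12, 5/12), radius 1/36
tracing t2 down its 2-map path: center (-7/12, 7/12), radius 1/30

t1: center (-5/12, 5/12), radius 1/36; t2: center (-7/12, 7/12), radius 1/30; t3: center (1/2, 1/2), radius 1/5


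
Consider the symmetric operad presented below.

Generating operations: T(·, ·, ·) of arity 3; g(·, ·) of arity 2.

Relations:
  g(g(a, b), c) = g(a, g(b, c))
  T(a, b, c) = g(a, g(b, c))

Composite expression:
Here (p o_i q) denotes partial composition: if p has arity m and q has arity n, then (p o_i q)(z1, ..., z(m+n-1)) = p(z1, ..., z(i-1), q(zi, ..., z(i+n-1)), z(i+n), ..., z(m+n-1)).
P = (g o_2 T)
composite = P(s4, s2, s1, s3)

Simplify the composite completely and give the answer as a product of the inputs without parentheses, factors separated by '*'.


s4 * s2 * s1 * s3

Under associativity of g, the answer is the s's in reading order.
T(s2, s1, s3) linearizes to s2 * s1 * s3
g(s4, T(s2, s1, s3)) linearizes to s4 * s2 * s1 * s3


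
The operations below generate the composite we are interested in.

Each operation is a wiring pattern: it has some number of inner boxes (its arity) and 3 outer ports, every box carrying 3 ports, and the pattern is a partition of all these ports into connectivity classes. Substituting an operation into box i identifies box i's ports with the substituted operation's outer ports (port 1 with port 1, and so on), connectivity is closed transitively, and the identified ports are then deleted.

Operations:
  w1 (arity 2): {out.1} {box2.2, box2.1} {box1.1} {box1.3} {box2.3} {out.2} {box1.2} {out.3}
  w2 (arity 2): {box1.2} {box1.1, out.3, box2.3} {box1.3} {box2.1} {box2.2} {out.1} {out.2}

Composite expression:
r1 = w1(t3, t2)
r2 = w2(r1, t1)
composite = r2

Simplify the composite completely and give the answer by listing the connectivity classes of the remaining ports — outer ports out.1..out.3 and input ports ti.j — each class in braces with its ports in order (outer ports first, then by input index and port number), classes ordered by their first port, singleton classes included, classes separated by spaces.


{out.1} {out.2} {out.3, t1.3} {t1.1} {t1.2} {t2.1, t2.2} {t2.3} {t3.1} {t3.2} {t3.3}


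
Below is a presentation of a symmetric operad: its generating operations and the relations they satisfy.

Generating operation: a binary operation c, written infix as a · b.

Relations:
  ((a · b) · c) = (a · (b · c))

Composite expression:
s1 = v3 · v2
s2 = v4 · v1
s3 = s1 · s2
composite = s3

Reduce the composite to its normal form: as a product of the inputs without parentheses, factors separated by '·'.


v3 · v2 · v4 · v1

The c-tree's shape is irrelevant; the v-reading-order decides.
(v3 · v2) linearizes to v3 · v2
(v4 · v1) linearizes to v4 · v1
((v3 · v2) · (v4 · v1)) linearizes to v3 · v2 · v4 · v1


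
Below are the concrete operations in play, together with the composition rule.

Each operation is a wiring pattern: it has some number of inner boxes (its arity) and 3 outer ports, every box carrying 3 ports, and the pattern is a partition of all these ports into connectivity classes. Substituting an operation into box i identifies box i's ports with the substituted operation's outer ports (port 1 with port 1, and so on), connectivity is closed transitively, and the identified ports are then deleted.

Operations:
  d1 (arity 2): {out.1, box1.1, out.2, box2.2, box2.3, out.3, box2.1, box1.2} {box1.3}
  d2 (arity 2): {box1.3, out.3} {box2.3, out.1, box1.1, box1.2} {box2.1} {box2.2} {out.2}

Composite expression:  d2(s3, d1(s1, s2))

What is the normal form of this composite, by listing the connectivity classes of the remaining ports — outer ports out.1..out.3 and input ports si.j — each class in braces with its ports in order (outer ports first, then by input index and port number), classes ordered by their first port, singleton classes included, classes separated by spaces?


{out.1, s1.1, s1.2, s2.1, s2.2, s2.3, s3.1, s3.2} {out.2} {out.3, s3.3} {s1.3}

Substituting into d2 glues patterns; closure does the rest.
composing d1 on (s1, s2), with out.j its own outer ports: {out.1, out.2, out.3, s1.1, s1.2, s2.1, s2.2, s2.3} {s1.3}
composing d2 on (s3, s1, s2), with out.j its own outer ports: {out.1, s1.1, s1.2, s2.1, s2.2, s2.3, s3.1, s3.2} {out.2} {out.3, s3.3} {s1.3}


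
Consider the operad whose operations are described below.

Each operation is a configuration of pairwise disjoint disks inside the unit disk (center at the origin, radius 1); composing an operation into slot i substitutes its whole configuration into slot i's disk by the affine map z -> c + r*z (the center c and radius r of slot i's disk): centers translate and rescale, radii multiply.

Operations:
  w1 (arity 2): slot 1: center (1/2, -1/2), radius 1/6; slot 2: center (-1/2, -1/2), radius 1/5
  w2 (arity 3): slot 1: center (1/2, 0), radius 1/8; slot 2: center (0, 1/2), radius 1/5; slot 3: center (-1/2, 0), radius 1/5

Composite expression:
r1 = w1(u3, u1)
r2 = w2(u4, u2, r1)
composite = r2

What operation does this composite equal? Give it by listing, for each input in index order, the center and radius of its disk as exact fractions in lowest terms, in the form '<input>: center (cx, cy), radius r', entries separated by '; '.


Each u-disk chains the slot maps above it in w2; radii multiply.
u4: after 1 affine step, its disk has center (1/2, 0), radius 1/8
u2: after 1 affine step, its disk has center (0, 1/2), radius 1/5
u3: after 2 affine steps, its disk has center (-2/5, -1/10), radius 1/30
u1: after 2 affine steps, its disk has center (-3/5, -1/10), radius 1/25

u1: center (-3/5, -1/10), radius 1/25; u2: center (0, 1/2), radius 1/5; u3: center (-2/5, -1/10), radius 1/30; u4: center (1/2, 0), radius 1/8
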